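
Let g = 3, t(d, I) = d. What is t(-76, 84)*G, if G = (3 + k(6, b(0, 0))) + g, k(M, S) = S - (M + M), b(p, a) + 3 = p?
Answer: 684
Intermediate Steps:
b(p, a) = -3 + p
k(M, S) = S - 2*M
G = -9 (G = (3 + ((-3 + 0) - 2*6)) + 3 = (3 + (-3 - 12)) + 3 = (3 - 15) + 3 = -12 + 3 = -9)
t(-76, 84)*G = -76*(-9) = 684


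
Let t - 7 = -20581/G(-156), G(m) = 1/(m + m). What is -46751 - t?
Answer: -6468030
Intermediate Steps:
G(m) = 1/(2*m)
t = 6421279 (t = 7 - 20581/((½)/(-156)) = 7 - 20581/((½)*(-1/156)) = 7 - 20581/(-1/312) = 7 - 20581*(-312) = 7 + 6421272 = 6421279)
-46751 - t = -46751 - 1*6421279 = -46751 - 6421279 = -6468030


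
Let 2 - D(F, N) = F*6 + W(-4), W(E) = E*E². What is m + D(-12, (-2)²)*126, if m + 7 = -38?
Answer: 17343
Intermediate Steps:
m = -45 (m = -7 - 38 = -45)
W(E) = E³
D(F, N) = 66 - 6*F (D(F, N) = 2 - (F*6 + (-4)³) = 2 - (6*F - 64) = 2 - (-64 + 6*F) = 2 + (64 - 6*F) = 66 - 6*F)
m + D(-12, (-2)²)*126 = -45 + (66 - 6*(-12))*126 = -45 + (66 + 72)*126 = -45 + 138*126 = -45 + 17388 = 17343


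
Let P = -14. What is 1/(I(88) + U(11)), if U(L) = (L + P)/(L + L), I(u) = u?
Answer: 22/1933 ≈ 0.011381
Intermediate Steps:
U(L) = (-14 + L)/(2*L) (U(L) = (L - 14)/(L + L) = (-14 + L)/((2*L)) = (-14 + L)*(1/(2*L)) = (-14 + L)/(2*L))
1/(I(88) + U(11)) = 1/(88 + (½)*(-14 + 11)/11) = 1/(88 + (½)*(1/11)*(-3)) = 1/(88 - 3/22) = 1/(1933/22) = 22/1933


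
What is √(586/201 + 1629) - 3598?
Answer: -3598 + 17*√228135/201 ≈ -3557.6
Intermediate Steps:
√(586/201 + 1629) - 3598 = √(328015/201) - 3598 = 17*√228135/201 - 3598 = -3598 + 17*√228135/201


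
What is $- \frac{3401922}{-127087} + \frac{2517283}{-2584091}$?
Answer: $\frac{8470962078281}{328404372917} \approx 25.794$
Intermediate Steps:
$- \frac{3401922}{-127087} + \frac{2517283}{-2584091} = \left(-3401922\right) \left(- \frac{1}{127087}\right) + 2517283 \left(- \frac{1}{2584091}\right) = \frac{3401922}{127087} - \frac{2517283}{2584091} = \frac{8470962078281}{328404372917}$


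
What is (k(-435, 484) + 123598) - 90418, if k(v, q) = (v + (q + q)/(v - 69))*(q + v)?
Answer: 105938/9 ≈ 11771.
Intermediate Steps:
k(v, q) = (q + v)*(v + 2*q/(-69 + v)) (k(v, q) = (v + (2*q)/(-69 + v))*(q + v) = (v + 2*q/(-69 + v))*(q + v) = (q + v)*(v + 2*q/(-69 + v)))
(k(-435, 484) + 123598) - 90418 = (((-435)³ - 69*(-435)² + 2*484² + 484*(-435)² - 67*484*(-435))/(-69 - 435) + 123598) - 90418 = ((-82312875 - 69*189225 + 2*234256 + 484*189225 + 14106180)/(-504) + 123598) - 90418 = (-(-82312875 - 13056525 + 468512 + 91584900 + 14106180)/504 + 123598) - 90418 = (-1/504*10790192 + 123598) - 90418 = (-192682/9 + 123598) - 90418 = 919700/9 - 90418 = 105938/9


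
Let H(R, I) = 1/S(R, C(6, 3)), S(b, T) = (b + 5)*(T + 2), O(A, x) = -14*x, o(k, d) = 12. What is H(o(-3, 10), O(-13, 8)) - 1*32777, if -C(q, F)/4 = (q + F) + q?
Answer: -32318123/986 ≈ -32777.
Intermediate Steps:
C(q, F) = -8*q - 4*F (C(q, F) = -4*((q + F) + q) = -4*((F + q) + q) = -4*(F + 2*q) = -8*q - 4*F)
S(b, T) = (2 + T)*(5 + b) (S(b, T) = (5 + b)*(2 + T) = (2 + T)*(5 + b))
H(R, I) = 1/(-290 - 58*R) (H(R, I) = 1/(10 + 2*R + 5*(-8*6 - 4*3) + (-8*6 - 4*3)*R) = 1/(10 + 2*R + 5*(-48 - 12) + (-48 - 12)*R) = 1/(10 + 2*R + 5*(-60) - 60*R) = 1/(10 + 2*R - 300 - 60*R) = 1/(-290 - 58*R))
H(o(-3, 10), O(-13, 8)) - 1*32777 = -1/(290 + 58*12) - 1*32777 = -1/(290 + 696) - 32777 = -1/986 - 32777 = -32318123/986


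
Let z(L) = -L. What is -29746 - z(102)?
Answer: -29644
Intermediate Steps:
-29746 - z(102) = -29746 - (-1)*102 = -29746 - 1*(-102) = -29746 + 102 = -29644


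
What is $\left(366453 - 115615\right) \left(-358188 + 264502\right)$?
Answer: $-23500008868$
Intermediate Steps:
$\left(366453 - 115615\right) \left(-358188 + 264502\right) = 250838 \left(-93686\right) = -23500008868$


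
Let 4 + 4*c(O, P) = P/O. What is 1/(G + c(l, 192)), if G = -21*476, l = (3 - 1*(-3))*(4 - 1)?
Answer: -3/29983 ≈ -0.00010006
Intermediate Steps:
l = 18 (l = (3 + 3)*3 = 6*3 = 18)
G = -9996
c(O, P) = -1 + P/(4*O) (c(O, P) = -1 + (P/O)/4 = -1 + P/(4*O))
1/(G + c(l, 192)) = 1/(-9996 + (-1*18 + (¼)*192)/18) = 1/(-9996 + (-18 + 48)/18) = 1/(-9996 + (1/18)*30) = 1/(-9996 + 5/3) = 1/(-29983/3) = -3/29983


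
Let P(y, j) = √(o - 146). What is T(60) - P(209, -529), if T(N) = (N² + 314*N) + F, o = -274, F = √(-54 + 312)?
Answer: 22440 + √258 - 2*I*√105 ≈ 22456.0 - 20.494*I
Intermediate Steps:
F = √258 ≈ 16.062
T(N) = √258 + N² + 314*N (T(N) = (N² + 314*N) + √258 = √258 + N² + 314*N)
P(y, j) = 2*I*√105 (P(y, j) = √(-274 - 146) = √(-420) = 2*I*√105)
T(60) - P(209, -529) = (√258 + 60² + 314*60) - 2*I*√105 = (√258 + 3600 + 18840) - 2*I*√105 = (22440 + √258) - 2*I*√105 = 22440 + √258 - 2*I*√105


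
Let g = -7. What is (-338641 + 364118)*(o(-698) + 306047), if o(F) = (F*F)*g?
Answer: -79090314737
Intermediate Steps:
o(F) = -7*F² (o(F) = (F*F)*(-7) = F²*(-7) = -7*F²)
(-338641 + 364118)*(o(-698) + 306047) = (-338641 + 364118)*(-7*(-698)² + 306047) = 25477*(-7*487204 + 306047) = 25477*(-3410428 + 306047) = 25477*(-3104381) = -79090314737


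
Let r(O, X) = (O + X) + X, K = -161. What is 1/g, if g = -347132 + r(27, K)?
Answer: -1/347427 ≈ -2.8783e-6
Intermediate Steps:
r(O, X) = O + 2*X
g = -347427 (g = -347132 + (27 + 2*(-161)) = -347132 + (27 - 322) = -347132 - 295 = -347427)
1/g = 1/(-347427) = -1/347427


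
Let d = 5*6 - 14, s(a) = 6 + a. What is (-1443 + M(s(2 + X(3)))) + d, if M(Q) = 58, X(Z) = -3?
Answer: -1369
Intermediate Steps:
d = 16 (d = 30 - 14 = 16)
(-1443 + M(s(2 + X(3)))) + d = (-1443 + 58) + 16 = -1385 + 16 = -1369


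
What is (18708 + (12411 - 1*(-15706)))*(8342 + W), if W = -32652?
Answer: -1138315750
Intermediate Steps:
(18708 + (12411 - 1*(-15706)))*(8342 + W) = (18708 + (12411 - 1*(-15706)))*(8342 - 32652) = (18708 + (12411 + 15706))*(-24310) = (18708 + 28117)*(-24310) = 46825*(-24310) = -1138315750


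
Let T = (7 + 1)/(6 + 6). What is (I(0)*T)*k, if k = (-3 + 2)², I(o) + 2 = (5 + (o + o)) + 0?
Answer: 2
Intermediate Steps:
I(o) = 3 + 2*o (I(o) = -2 + ((5 + (o + o)) + 0) = -2 + ((5 + 2*o) + 0) = -2 + (5 + 2*o) = 3 + 2*o)
T = ⅔ (T = 8/12 = 8*(1/12) = ⅔ ≈ 0.66667)
k = 1 (k = (-1)² = 1)
(I(0)*T)*k = ((3 + 2*0)*(⅔))*1 = ((3 + 0)*(⅔))*1 = (3*(⅔))*1 = 2*1 = 2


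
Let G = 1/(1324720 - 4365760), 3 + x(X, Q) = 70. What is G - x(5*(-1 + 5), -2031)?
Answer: -203749681/3041040 ≈ -67.000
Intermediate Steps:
x(X, Q) = 67 (x(X, Q) = -3 + 70 = 67)
G = -1/3041040 (G = 1/(-3041040) = -1/3041040 ≈ -3.2884e-7)
G - x(5*(-1 + 5), -2031) = -1/3041040 - 1*67 = -1/3041040 - 67 = -203749681/3041040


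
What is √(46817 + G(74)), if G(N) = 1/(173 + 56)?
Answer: √2455130526/229 ≈ 216.37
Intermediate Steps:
G(N) = 1/229
√(46817 + G(74)) = √(46817 + 1/229) = √(10721094/229) = √2455130526/229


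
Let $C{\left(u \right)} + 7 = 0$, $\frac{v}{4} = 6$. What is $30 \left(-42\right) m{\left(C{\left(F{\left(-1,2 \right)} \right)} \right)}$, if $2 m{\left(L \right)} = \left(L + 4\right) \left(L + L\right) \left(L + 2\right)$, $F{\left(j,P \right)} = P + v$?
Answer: $132300$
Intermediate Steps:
$v = 24$ ($v = 4 \cdot 6 = 24$)
$F{\left(j,P \right)} = 24 + P$ ($F{\left(j,P \right)} = P + 24 = 24 + P$)
$C{\left(u \right)} = -7$ ($C{\left(u \right)} = -7 + 0 = -7$)
$m{\left(L \right)} = L \left(2 + L\right) \left(4 + L\right)$ ($m{\left(L \right)} = \frac{\left(L + 4\right) \left(L + L\right) \left(L + 2\right)}{2} = \frac{\left(4 + L\right) 2 L \left(2 + L\right)}{2} = \frac{2 L \left(4 + L\right) \left(2 + L\right)}{2} = \frac{2 L \left(2 + L\right) \left(4 + L\right)}{2} = L \left(2 + L\right) \left(4 + L\right)$)
$30 \left(-42\right) m{\left(C{\left(F{\left(-1,2 \right)} \right)} \right)} = 30 \left(-42\right) \left(- 7 \left(8 + \left(-7\right)^{2} + 6 \left(-7\right)\right)\right) = - 1260 \left(- 7 \left(8 + 49 - 42\right)\right) = - 1260 \left(\left(-7\right) 15\right) = \left(-1260\right) \left(-105\right) = 132300$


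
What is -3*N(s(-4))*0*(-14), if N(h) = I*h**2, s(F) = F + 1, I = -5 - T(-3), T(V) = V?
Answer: 0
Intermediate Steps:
I = -2 (I = -5 - 1*(-3) = -5 + 3 = -2)
s(F) = 1 + F
N(h) = -2*h**2
-3*N(s(-4))*0*(-14) = -3*(-2*(1 - 4)**2)*0*(-14) = -3*(-2*(-3)**2)*0*(-14) = -3*(-2*9)*0*(-14) = -(-54)*0*(-14) = -3*0*(-14) = 0*(-14) = 0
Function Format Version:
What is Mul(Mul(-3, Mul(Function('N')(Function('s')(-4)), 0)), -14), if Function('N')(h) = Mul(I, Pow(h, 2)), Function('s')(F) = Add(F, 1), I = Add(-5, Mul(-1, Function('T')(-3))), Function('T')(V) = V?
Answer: 0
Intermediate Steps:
I = -2 (I = Add(-5, Mul(-1, -3)) = Add(-5, 3) = -2)
Function('s')(F) = Add(1, F)
Function('N')(h) = Mul(-2, Pow(h, 2))
Mul(Mul(-3, Mul(Function('N')(Function('s')(-4)), 0)), -14) = Mul(Mul(-3, Mul(Mul(-2, Pow(Add(1, -4), 2)), 0)), -14) = Mul(Mul(-3, Mul(Mul(-2, Pow(-3, 2)), 0)), -14) = Mul(Mul(-3, Mul(Mul(-2, 9), 0)), -14) = Mul(Mul(-3, Mul(-18, 0)), -14) = Mul(Mul(-3, 0), -14) = Mul(0, -14) = 0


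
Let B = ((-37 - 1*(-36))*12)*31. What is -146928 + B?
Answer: -147300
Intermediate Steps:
B = -372 (B = ((-37 + 36)*12)*31 = -1*12*31 = -12*31 = -372)
-146928 + B = -146928 - 372 = -147300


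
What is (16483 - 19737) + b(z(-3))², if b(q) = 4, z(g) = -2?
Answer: -3238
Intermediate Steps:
(16483 - 19737) + b(z(-3))² = (16483 - 19737) + 4² = -3254 + 16 = -3238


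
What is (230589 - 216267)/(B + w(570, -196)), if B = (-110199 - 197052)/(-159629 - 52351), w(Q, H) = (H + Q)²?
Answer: 1011992520/9883740577 ≈ 0.10239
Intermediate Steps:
B = 102417/70660 (B = -307251/(-211980) = -307251*(-1/211980) = 102417/70660 ≈ 1.4494)
(230589 - 216267)/(B + w(570, -196)) = (230589 - 216267)/(102417/70660 + (-196 + 570)²) = 14322/(102417/70660 + 374²) = 14322/(102417/70660 + 139876) = 14322/(9883740577/70660) = 14322*(70660/9883740577) = 1011992520/9883740577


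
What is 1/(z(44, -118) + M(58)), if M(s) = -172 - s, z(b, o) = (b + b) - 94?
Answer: -1/236 ≈ -0.0042373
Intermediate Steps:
z(b, o) = -94 + 2*b (z(b, o) = 2*b - 94 = -94 + 2*b)
1/(z(44, -118) + M(58)) = 1/((-94 + 2*44) + (-172 - 1*58)) = 1/((-94 + 88) + (-172 - 58)) = 1/(-6 - 230) = 1/(-236) = -1/236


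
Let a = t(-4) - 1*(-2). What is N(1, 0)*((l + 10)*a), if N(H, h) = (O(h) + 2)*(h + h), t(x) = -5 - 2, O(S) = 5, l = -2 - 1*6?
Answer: 0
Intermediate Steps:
l = -8 (l = -2 - 6 = -8)
t(x) = -7
a = -5 (a = -7 - 1*(-2) = -7 + 2 = -5)
N(H, h) = 14*h (N(H, h) = (5 + 2)*(h + h) = 7*(2*h) = 14*h)
N(1, 0)*((l + 10)*a) = (14*0)*((-8 + 10)*(-5)) = 0*(2*(-5)) = 0*(-10) = 0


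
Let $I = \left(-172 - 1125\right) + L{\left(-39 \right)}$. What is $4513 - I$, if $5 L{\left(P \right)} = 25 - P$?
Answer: $\frac{28986}{5} \approx 5797.2$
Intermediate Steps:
$L{\left(P \right)} = 5 - \frac{P}{5}$ ($L{\left(P \right)} = \frac{25 - P}{5} = 5 - \frac{P}{5}$)
$I = - \frac{6421}{5}$ ($I = \left(-172 - 1125\right) + \left(5 - - \frac{39}{5}\right) = -1297 + \left(5 + \frac{39}{5}\right) = -1297 + \frac{64}{5} = - \frac{6421}{5} \approx -1284.2$)
$4513 - I = 4513 - - \frac{6421}{5} = 4513 + \frac{6421}{5} = \frac{28986}{5}$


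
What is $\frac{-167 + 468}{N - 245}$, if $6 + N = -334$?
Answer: $- \frac{301}{585} \approx -0.51453$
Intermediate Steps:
$N = -340$ ($N = -6 - 334 = -340$)
$\frac{-167 + 468}{N - 245} = \frac{-167 + 468}{-340 - 245} = \frac{301}{-585} = 301 \left(- \frac{1}{585}\right) = - \frac{301}{585}$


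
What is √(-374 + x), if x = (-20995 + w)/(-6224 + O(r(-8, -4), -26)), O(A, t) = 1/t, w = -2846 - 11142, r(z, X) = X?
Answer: 8*I*√6029295269/32365 ≈ 19.193*I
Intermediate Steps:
w = -13988
x = 909558/161825 (x = (-20995 - 13988)/(-6224 + 1/(-26)) = -34983/(-6224 - 1/26) = -34983/(-161825/26) = -34983*(-26/161825) = 909558/161825 ≈ 5.6206)
√(-374 + x) = √(-374 + 909558/161825) = √(-59612992/161825) = 8*I*√6029295269/32365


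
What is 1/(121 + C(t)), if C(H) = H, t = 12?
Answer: 1/133 ≈ 0.0075188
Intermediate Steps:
1/(121 + C(t)) = 1/(121 + 12) = 1/133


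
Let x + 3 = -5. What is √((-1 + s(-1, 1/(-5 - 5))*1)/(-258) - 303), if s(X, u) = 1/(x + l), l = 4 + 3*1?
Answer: I*√5042094/129 ≈ 17.407*I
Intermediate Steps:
l = 7 (l = 4 + 3 = 7)
x = -8 (x = -3 - 5 = -8)
s(X, u) = -1 (s(X, u) = 1/(-8 + 7) = 1/(-1) = -1)
√((-1 + s(-1, 1/(-5 - 5))*1)/(-258) - 303) = √((-1 - 1*1)/(-258) - 303) = √((-1 - 1)*(-1/258) - 303) = √(-2*(-1/258) - 303) = √(1/129 - 303) = √(-39086/129) = I*√5042094/129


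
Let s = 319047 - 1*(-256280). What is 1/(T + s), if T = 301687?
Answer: 1/877014 ≈ 1.1402e-6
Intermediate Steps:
s = 575327 (s = 319047 + 256280 = 575327)
1/(T + s) = 1/(301687 + 575327) = 1/877014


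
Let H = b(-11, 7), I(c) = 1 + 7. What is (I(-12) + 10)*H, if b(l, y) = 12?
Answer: 216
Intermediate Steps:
I(c) = 8
H = 12
(I(-12) + 10)*H = (8 + 10)*12 = 18*12 = 216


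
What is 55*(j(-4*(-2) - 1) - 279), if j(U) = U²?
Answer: -12650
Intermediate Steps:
55*(j(-4*(-2) - 1) - 279) = 55*((-4*(-2) - 1)² - 279) = 55*((8 - 1)² - 279) = 55*(7² - 279) = 55*(49 - 279) = 55*(-230) = -12650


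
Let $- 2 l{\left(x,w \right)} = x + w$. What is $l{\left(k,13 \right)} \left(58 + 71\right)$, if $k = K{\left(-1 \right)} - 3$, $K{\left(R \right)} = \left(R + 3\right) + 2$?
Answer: $-903$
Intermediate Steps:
$K{\left(R \right)} = 5 + R$ ($K{\left(R \right)} = \left(3 + R\right) + 2 = 5 + R$)
$k = 1$ ($k = \left(5 - 1\right) - 3 = 4 + \left(-5 + 2\right) = 4 - 3 = 1$)
$l{\left(x,w \right)} = - \frac{w}{2} - \frac{x}{2}$ ($l{\left(x,w \right)} = - \frac{x + w}{2} = - \frac{w + x}{2} = - \frac{w}{2} - \frac{x}{2}$)
$l{\left(k,13 \right)} \left(58 + 71\right) = \left(\left(- \frac{1}{2}\right) 13 - \frac{1}{2}\right) \left(58 + 71\right) = \left(- \frac{13}{2} - \frac{1}{2}\right) 129 = \left(-7\right) 129 = -903$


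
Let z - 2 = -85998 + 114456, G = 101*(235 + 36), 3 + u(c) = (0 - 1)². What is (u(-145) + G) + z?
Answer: 55829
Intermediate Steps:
u(c) = -2 (u(c) = -3 + (0 - 1)² = -3 + (-1)² = -3 + 1 = -2)
G = 27371 (G = 101*271 = 27371)
z = 28460 (z = 2 + (-85998 + 114456) = 2 + 28458 = 28460)
(u(-145) + G) + z = (-2 + 27371) + 28460 = 27369 + 28460 = 55829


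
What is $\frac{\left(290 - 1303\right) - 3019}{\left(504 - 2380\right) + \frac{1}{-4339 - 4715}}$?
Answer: $\frac{36505728}{16985305} \approx 2.1493$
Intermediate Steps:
$\frac{\left(290 - 1303\right) - 3019}{\left(504 - 2380\right) + \frac{1}{-4339 - 4715}} = \frac{\left(290 - 1303\right) - 3019}{\left(504 - 2380\right) + \frac{1}{-9054}} = \frac{-1013 - 3019}{-1876 - \frac{1}{9054}} = - \frac{4032}{- \frac{16985305}{9054}} = \left(-4032\right) \left(- \frac{9054}{16985305}\right) = \frac{36505728}{16985305}$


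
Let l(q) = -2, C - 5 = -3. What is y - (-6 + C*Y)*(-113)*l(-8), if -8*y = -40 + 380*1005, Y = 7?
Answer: -99081/2 ≈ -49541.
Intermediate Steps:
C = 2 (C = 5 - 3 = 2)
y = -95465/2 (y = -(-40 + 380*1005)/8 = -(-40 + 381900)/8 = -1/8*381860 = -95465/2 ≈ -47733.)
y - (-6 + C*Y)*(-113)*l(-8) = -95465/2 - (-6 + 2*7)*(-113)*(-2) = -95465/2 - (-6 + 14)*(-113)*(-2) = -95465/2 - 8*(-113)*(-2) = -95465/2 - (-904)*(-2) = -95465/2 - 1*1808 = -95465/2 - 1808 = -99081/2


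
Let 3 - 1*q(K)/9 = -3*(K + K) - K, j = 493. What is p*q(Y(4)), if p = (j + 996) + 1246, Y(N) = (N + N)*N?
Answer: 5587605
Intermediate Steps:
Y(N) = 2*N² (Y(N) = (2*N)*N = 2*N²)
q(K) = 27 + 63*K (q(K) = 27 - 9*(-3*(K + K) - K) = 27 - 9*(-6*K - K) = 27 - (-63)*K = 27 + 63*K)
p = 2735 (p = (493 + 996) + 1246 = 1489 + 1246 = 2735)
p*q(Y(4)) = 2735*(27 + 63*(2*4²)) = 2735*(27 + 63*(2*16)) = 2735*(27 + 63*32) = 2735*(27 + 2016) = 2735*2043 = 5587605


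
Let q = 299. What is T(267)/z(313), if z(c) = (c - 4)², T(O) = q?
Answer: 299/95481 ≈ 0.0031315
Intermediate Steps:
T(O) = 299
z(c) = (-4 + c)²
T(267)/z(313) = 299/((-4 + 313)²) = 299/(309²) = 299/95481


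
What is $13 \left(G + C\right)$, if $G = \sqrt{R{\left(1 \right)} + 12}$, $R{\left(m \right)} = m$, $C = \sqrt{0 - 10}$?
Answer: $13 \sqrt{13} + 13 i \sqrt{10} \approx 46.872 + 41.11 i$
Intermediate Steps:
$C = i \sqrt{10}$ ($C = \sqrt{-10} = i \sqrt{10} \approx 3.1623 i$)
$G = \sqrt{13}$ ($G = \sqrt{1 + 12} = \sqrt{13} \approx 3.6056$)
$13 \left(G + C\right) = 13 \left(\sqrt{13} + i \sqrt{10}\right) = 13 \sqrt{13} + 13 i \sqrt{10}$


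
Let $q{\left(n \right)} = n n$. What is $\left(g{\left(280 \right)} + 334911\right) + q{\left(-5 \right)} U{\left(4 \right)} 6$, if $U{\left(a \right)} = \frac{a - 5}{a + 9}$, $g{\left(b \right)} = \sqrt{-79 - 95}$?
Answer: $\frac{4353693}{13} + i \sqrt{174} \approx 3.349 \cdot 10^{5} + 13.191 i$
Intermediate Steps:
$q{\left(n \right)} = n^{2}$
$g{\left(b \right)} = i \sqrt{174}$ ($g{\left(b \right)} = \sqrt{-174} = i \sqrt{174}$)
$U{\left(a \right)} = \frac{-5 + a}{9 + a}$
$\left(g{\left(280 \right)} + 334911\right) + q{\left(-5 \right)} U{\left(4 \right)} 6 = \left(i \sqrt{174} + 334911\right) + \left(-5\right)^{2} \frac{-5 + 4}{9 + 4} \cdot 6 = \left(334911 + i \sqrt{174}\right) + 25 \cdot \frac{1}{13} \left(-1\right) 6 = \left(334911 + i \sqrt{174}\right) + 25 \left(- \frac{1}{13}\right) 6 = \left(334911 + i \sqrt{174}\right) - \frac{150}{13} = \frac{4353693}{13} + i \sqrt{174}$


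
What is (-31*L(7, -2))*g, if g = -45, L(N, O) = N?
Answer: 9765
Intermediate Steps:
(-31*L(7, -2))*g = -31*7*(-45) = -217*(-45) = 9765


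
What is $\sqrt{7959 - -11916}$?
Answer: $5 \sqrt{795} \approx 140.98$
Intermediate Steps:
$\sqrt{7959 - -11916} = \sqrt{7959 + 11916} = \sqrt{19875} = 5 \sqrt{795}$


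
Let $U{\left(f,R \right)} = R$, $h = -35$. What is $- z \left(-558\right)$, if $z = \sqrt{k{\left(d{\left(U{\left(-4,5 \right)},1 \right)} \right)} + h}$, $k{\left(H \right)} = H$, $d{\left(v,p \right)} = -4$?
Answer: $558 i \sqrt{39} \approx 3484.7 i$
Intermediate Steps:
$z = i \sqrt{39}$ ($z = \sqrt{-4 - 35} = \sqrt{-39} = i \sqrt{39} \approx 6.245 i$)
$- z \left(-558\right) = - i \sqrt{39} \left(-558\right) = 558 i \sqrt{39}$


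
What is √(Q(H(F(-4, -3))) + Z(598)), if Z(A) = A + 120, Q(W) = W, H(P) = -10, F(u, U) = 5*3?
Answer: 2*√177 ≈ 26.608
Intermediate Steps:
F(u, U) = 15
Z(A) = 120 + A
√(Q(H(F(-4, -3))) + Z(598)) = √(-10 + (120 + 598)) = √(-10 + 718) = √708 = 2*√177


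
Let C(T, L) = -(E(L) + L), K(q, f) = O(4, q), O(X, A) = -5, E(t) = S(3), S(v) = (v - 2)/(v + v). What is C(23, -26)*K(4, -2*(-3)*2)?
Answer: -775/6 ≈ -129.17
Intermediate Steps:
S(v) = (-2 + v)/(2*v) (S(v) = (-2 + v)/((2*v)) = (-2 + v)*(1/(2*v)) = (-2 + v)/(2*v))
E(t) = ⅙ (E(t) = (½)*(-2 + 3)/3 = (½)*(⅓)*1 = ⅙)
K(q, f) = -5
C(T, L) = -⅙ - L (C(T, L) = -(⅙ + L) = -⅙ - L)
C(23, -26)*K(4, -2*(-3)*2) = (-⅙ - 1*(-26))*(-5) = (-⅙ + 26)*(-5) = (155/6)*(-5) = -775/6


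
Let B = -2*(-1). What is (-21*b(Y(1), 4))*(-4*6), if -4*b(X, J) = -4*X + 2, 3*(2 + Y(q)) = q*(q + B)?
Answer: -756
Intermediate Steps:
B = 2
Y(q) = -2 + q*(2 + q)/3 (Y(q) = -2 + (q*(q + 2))/3 = -2 + (q*(2 + q))/3 = -2 + q*(2 + q)/3)
b(X, J) = -1/2 + X (b(X, J) = -(-4*X + 2)/4 = -(2 - 4*X)/4 = -1/2 + X)
(-21*b(Y(1), 4))*(-4*6) = (-21*(-1/2 + (-2 + (1/3)*1**2 + (2/3)*1)))*(-4*6) = -21*(-1/2 + (-2 + (1/3)*1 + 2/3))*(-24) = -21*(-1/2 + (-2 + 1/3 + 2/3))*(-24) = -21*(-1/2 - 1)*(-24) = -21*(-3/2)*(-24) = (63/2)*(-24) = -756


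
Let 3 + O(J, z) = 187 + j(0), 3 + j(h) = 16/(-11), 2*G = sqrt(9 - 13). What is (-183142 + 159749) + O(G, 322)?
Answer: -255348/11 ≈ -23213.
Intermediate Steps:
G = I (G = sqrt(9 - 13)/2 = sqrt(-4)/2 = (2*I)/2 = I ≈ 1.0*I)
j(h) = -49/11 (j(h) = -3 + 16/(-11) = -3 + 16*(-1/11) = -3 - 16/11 = -49/11)
O(J, z) = 1975/11 (O(J, z) = -3 + (187 - 49/11) = -3 + 2008/11 = 1975/11)
(-183142 + 159749) + O(G, 322) = (-183142 + 159749) + 1975/11 = -23393 + 1975/11 = -255348/11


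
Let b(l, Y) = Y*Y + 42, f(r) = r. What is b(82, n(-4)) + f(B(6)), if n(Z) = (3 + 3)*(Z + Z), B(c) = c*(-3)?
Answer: 2328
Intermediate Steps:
B(c) = -3*c
n(Z) = 12*Z (n(Z) = 6*(2*Z) = 12*Z)
b(l, Y) = 42 + Y**2 (b(l, Y) = Y**2 + 42 = 42 + Y**2)
b(82, n(-4)) + f(B(6)) = (42 + (12*(-4))**2) - 3*6 = (42 + (-48)**2) - 18 = (42 + 2304) - 18 = 2346 - 18 = 2328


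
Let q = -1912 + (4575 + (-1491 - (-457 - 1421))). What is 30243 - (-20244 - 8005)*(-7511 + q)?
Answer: -125988546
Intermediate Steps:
q = 3050 (q = -1912 + (4575 + (-1491 - 1*(-1878))) = -1912 + (4575 + (-1491 + 1878)) = -1912 + (4575 + 387) = -1912 + 4962 = 3050)
30243 - (-20244 - 8005)*(-7511 + q) = 30243 - (-20244 - 8005)*(-7511 + 3050) = 30243 - (-28249)*(-4461) = 30243 - 1*126018789 = 30243 - 126018789 = -125988546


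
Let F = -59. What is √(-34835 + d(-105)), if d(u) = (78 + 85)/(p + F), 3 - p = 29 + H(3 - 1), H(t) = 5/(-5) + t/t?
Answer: I*√251696730/85 ≈ 186.65*I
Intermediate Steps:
H(t) = 0 (H(t) = 5*(-⅕) + 1 = -1 + 1 = 0)
p = -26 (p = 3 - (29 + 0) = 3 - 1*29 = 3 - 29 = -26)
d(u) = -163/85 (d(u) = (78 + 85)/(-26 - 59) = 163/(-85) = 163*(-1/85) = -163/85)
√(-34835 + d(-105)) = √(-34835 - 163/85) = √(-2961138/85) = I*√251696730/85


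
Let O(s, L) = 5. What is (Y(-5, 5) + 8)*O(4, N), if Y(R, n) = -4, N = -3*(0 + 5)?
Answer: 20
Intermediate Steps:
N = -15 (N = -3*5 = -15)
(Y(-5, 5) + 8)*O(4, N) = (-4 + 8)*5 = 4*5 = 20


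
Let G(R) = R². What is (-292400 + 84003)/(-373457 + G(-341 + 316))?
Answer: 208397/372832 ≈ 0.55896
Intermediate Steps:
(-292400 + 84003)/(-373457 + G(-341 + 316)) = (-292400 + 84003)/(-373457 + (-341 + 316)²) = -208397/(-373457 + (-25)²) = -208397/(-373457 + 625) = -208397/(-372832) = -208397*(-1/372832) = 208397/372832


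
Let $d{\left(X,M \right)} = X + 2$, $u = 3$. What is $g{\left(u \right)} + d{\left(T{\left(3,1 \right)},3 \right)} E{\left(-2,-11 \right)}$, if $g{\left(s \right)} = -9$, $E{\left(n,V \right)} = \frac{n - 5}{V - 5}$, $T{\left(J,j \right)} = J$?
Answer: $- \frac{109}{16} \approx -6.8125$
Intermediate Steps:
$E{\left(n,V \right)} = \frac{-5 + n}{-5 + V}$
$d{\left(X,M \right)} = 2 + X$
$g{\left(u \right)} + d{\left(T{\left(3,1 \right)},3 \right)} E{\left(-2,-11 \right)} = -9 + \left(2 + 3\right) \frac{-5 - 2}{-5 - 11} = -9 + 5 \frac{1}{-16} \left(-7\right) = -9 + 5 \left(\left(- \frac{1}{16}\right) \left(-7\right)\right) = -9 + 5 \cdot \frac{7}{16} = -9 + \frac{35}{16} = - \frac{109}{16}$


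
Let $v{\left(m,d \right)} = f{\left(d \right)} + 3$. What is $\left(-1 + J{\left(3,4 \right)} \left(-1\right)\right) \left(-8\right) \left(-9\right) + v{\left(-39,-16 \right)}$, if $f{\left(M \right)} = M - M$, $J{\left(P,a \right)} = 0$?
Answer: $-69$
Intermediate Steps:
$f{\left(M \right)} = 0$
$v{\left(m,d \right)} = 3$ ($v{\left(m,d \right)} = 0 + 3 = 3$)
$\left(-1 + J{\left(3,4 \right)} \left(-1\right)\right) \left(-8\right) \left(-9\right) + v{\left(-39,-16 \right)} = \left(-1 + 0 \left(-1\right)\right) \left(-8\right) \left(-9\right) + 3 = \left(-1 + 0\right) \left(-8\right) \left(-9\right) + 3 = \left(-1\right) \left(-8\right) \left(-9\right) + 3 = 8 \left(-9\right) + 3 = -72 + 3 = -69$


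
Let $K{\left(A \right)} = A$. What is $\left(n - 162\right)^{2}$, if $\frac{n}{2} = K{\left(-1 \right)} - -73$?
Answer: $324$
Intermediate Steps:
$n = 144$ ($n = 2 \left(-1 - -73\right) = 2 \left(-1 + 73\right) = 2 \cdot 72 = 144$)
$\left(n - 162\right)^{2} = \left(144 - 162\right)^{2} = \left(-18\right)^{2} = 324$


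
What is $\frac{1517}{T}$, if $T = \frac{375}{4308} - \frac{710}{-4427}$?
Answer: $\frac{9643829924}{1572935} \approx 6131.1$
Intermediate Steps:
$T = \frac{1572935}{6357172}$ ($T = 375 \cdot \frac{1}{4308} - - \frac{710}{4427} = \frac{125}{1436} + \frac{710}{4427} = \frac{1572935}{6357172} \approx 0.24743$)
$\frac{1517}{T} = \frac{1517}{\frac{1572935}{6357172}} = 1517 \cdot \frac{6357172}{1572935} = \frac{9643829924}{1572935}$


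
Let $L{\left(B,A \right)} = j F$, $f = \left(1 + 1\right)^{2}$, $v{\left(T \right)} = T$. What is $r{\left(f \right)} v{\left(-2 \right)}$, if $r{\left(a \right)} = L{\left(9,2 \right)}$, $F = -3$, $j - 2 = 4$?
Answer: $36$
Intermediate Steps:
$j = 6$ ($j = 2 + 4 = 6$)
$f = 4$ ($f = 2^{2} = 4$)
$L{\left(B,A \right)} = -18$ ($L{\left(B,A \right)} = 6 \left(-3\right) = -18$)
$r{\left(a \right)} = -18$
$r{\left(f \right)} v{\left(-2 \right)} = \left(-18\right) \left(-2\right) = 36$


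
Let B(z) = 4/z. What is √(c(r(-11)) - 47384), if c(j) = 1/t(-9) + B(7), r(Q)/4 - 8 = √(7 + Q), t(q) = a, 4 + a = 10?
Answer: I*√83584074/42 ≈ 217.68*I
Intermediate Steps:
a = 6 (a = -4 + 10 = 6)
t(q) = 6
r(Q) = 32 + 4*√(7 + Q)
c(j) = 31/42 (c(j) = 1/6 + 4/7 = ⅙ + 4*(⅐) = ⅙ + 4/7 = 31/42)
√(c(r(-11)) - 47384) = √(31/42 - 47384) = √(-1990097/42) = I*√83584074/42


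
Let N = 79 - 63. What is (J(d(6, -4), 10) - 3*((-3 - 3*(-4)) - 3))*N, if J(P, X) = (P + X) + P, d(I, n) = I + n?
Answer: -64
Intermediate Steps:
J(P, X) = X + 2*P
N = 16
(J(d(6, -4), 10) - 3*((-3 - 3*(-4)) - 3))*N = ((10 + 2*(6 - 4)) - 3*((-3 - 3*(-4)) - 3))*16 = ((10 + 2*2) - 3*((-3 + 12) - 3))*16 = ((10 + 4) - 3*(9 - 3))*16 = (14 - 3*6)*16 = (14 - 18)*16 = -4*16 = -64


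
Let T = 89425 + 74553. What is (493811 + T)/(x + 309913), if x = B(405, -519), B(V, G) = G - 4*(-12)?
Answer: 21219/9982 ≈ 2.1257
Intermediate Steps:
T = 163978
B(V, G) = 48 + G (B(V, G) = G + 48 = 48 + G)
x = -471 (x = 48 - 519 = -471)
(493811 + T)/(x + 309913) = (493811 + 163978)/(-471 + 309913) = 657789/309442 = 657789*(1/309442) = 21219/9982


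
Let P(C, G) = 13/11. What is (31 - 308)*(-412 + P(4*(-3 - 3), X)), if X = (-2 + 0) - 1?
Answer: 1251763/11 ≈ 1.1380e+5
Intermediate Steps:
X = -3 (X = -2 - 1 = -3)
P(C, G) = 13/11 (P(C, G) = 13*(1/11) = 13/11)
(31 - 308)*(-412 + P(4*(-3 - 3), X)) = (31 - 308)*(-412 + 13/11) = -277*(-4519/11) = 1251763/11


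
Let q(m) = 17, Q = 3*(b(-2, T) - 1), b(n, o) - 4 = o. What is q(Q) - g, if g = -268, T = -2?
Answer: 285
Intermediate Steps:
b(n, o) = 4 + o
Q = 3 (Q = 3*((4 - 2) - 1) = 3*(2 - 1) = 3*1 = 3)
q(Q) - g = 17 - 1*(-268) = 17 + 268 = 285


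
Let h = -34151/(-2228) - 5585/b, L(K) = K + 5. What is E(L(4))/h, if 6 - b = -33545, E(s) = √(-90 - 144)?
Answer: 74751628*I*√26/377785607 ≈ 1.0089*I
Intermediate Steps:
L(K) = 5 + K
E(s) = 3*I*√26 (E(s) = √(-234) = 3*I*√26)
b = 33551 (b = 6 - 1*(-33545) = 6 + 33545 = 33551)
h = 1133356821/74751628 (h = -34151/(-2228) - 5585/33551 = -34151*(-1/2228) - 5585*1/33551 = 34151/2228 - 5585/33551 = 1133356821/74751628 ≈ 15.162)
E(L(4))/h = (3*I*√26)/(1133356821/74751628) = (3*I*√26)*(74751628/1133356821) = 74751628*I*√26/377785607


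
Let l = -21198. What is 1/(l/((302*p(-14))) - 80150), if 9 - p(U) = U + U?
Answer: -5587/447808649 ≈ -1.2476e-5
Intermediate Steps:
p(U) = 9 - 2*U (p(U) = 9 - (U + U) = 9 - 2*U)
1/(l/((302*p(-14))) - 80150) = 1/(-21198*1/(302*(9 - 2*(-14))) - 80150) = 1/(-21198*1/(302*(9 + 28)) - 80150) = 1/(-21198/(302*37) - 80150) = 1/(-21198/11174 - 80150) = 1/(-21198*1/11174 - 80150) = 1/(-10599/5587 - 80150) = 1/(-447808649/5587) = -5587/447808649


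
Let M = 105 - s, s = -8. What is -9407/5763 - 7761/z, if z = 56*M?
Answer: -922603/322728 ≈ -2.8588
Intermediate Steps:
M = 113 (M = 105 - 1*(-8) = 105 + 8 = 113)
z = 6328 (z = 56*113 = 6328)
-9407/5763 - 7761/z = -9407/5763 - 7761/6328 = -922603/322728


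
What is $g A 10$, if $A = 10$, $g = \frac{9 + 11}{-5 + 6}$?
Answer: $2000$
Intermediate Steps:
$g = 20$ ($g = \frac{20}{1} = 20 \cdot 1 = 20$)
$g A 10 = 20 \cdot 10 \cdot 10 = 200 \cdot 10 = 2000$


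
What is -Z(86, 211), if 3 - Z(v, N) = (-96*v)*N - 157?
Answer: -1742176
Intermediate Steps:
Z(v, N) = 160 + 96*N*v (Z(v, N) = 3 - ((-96*v)*N - 157) = 3 - (-96*N*v - 157) = 3 - (-157 - 96*N*v) = 3 + (157 + 96*N*v) = 160 + 96*N*v)
-Z(86, 211) = -(160 + 96*211*86) = -(160 + 1742016) = -1*1742176 = -1742176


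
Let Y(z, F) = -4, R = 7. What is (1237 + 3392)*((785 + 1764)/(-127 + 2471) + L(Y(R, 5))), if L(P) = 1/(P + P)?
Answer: 1305378/293 ≈ 4455.2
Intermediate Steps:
L(P) = 1/(2*P)
(1237 + 3392)*((785 + 1764)/(-127 + 2471) + L(Y(R, 5))) = (1237 + 3392)*((785 + 1764)/(-127 + 2471) + (½)/(-4)) = 4629*(2549/2344 + (½)*(-¼)) = 4629*(2549*(1/2344) - ⅛) = 4629*(2549/2344 - ⅛) = 4629*(282/293) = 1305378/293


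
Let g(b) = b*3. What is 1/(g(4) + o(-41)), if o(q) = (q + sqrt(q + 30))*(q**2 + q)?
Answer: -16807/1137297396 - 205*I*sqrt(11)/568648698 ≈ -1.4778e-5 - 1.1957e-6*I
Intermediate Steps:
g(b) = 3*b
o(q) = (q + q**2)*(q + sqrt(30 + q)) (o(q) = (q + sqrt(30 + q))*(q + q**2) = (q + q**2)*(q + sqrt(30 + q)))
1/(g(4) + o(-41)) = 1/(3*4 - 41*(-41 + (-41)**2 + sqrt(30 - 41) - 41*sqrt(30 - 41))) = 1/(12 - 41*(-41 + 1681 + sqrt(-11) - 41*I*sqrt(11))) = 1/(12 - 41*(-41 + 1681 + I*sqrt(11) - 41*I*sqrt(11))) = 1/(12 - 41*(1640 - 40*I*sqrt(11))) = 1/(12 + (-67240 + 1640*I*sqrt(11))) = 1/(-67228 + 1640*I*sqrt(11))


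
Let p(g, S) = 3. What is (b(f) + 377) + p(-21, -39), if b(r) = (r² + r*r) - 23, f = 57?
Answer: 6855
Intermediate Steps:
b(r) = -23 + 2*r² (b(r) = (r² + r²) - 23 = 2*r² - 23 = -23 + 2*r²)
(b(f) + 377) + p(-21, -39) = ((-23 + 2*57²) + 377) + 3 = ((-23 + 2*3249) + 377) + 3 = ((-23 + 6498) + 377) + 3 = (6475 + 377) + 3 = 6852 + 3 = 6855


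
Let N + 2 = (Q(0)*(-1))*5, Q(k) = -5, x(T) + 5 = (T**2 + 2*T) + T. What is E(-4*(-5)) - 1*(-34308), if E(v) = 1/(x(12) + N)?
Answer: 6792985/198 ≈ 34308.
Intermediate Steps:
x(T) = -5 + T**2 + 3*T (x(T) = -5 + ((T**2 + 2*T) + T) = -5 + (T**2 + 3*T) = -5 + T**2 + 3*T)
N = 23 (N = -2 - 5*(-1)*5 = -2 + 5*5 = -2 + 25 = 23)
E(v) = 1/198 (E(v) = 1/((-5 + 12**2 + 3*12) + 23) = 1/((-5 + 144 + 36) + 23) = 1/(175 + 23) = 1/198)
E(-4*(-5)) - 1*(-34308) = 1/198 - 1*(-34308) = 1/198 + 34308 = 6792985/198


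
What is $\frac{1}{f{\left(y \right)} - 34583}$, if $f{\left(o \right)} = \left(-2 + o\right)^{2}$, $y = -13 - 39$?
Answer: $- \frac{1}{31667} \approx -3.1579 \cdot 10^{-5}$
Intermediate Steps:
$y = -52$
$\frac{1}{f{\left(y \right)} - 34583} = \frac{1}{\left(-2 - 52\right)^{2} - 34583} = \frac{1}{\left(-54\right)^{2} - 34583} = \frac{1}{2916 - 34583} = \frac{1}{-31667} = - \frac{1}{31667}$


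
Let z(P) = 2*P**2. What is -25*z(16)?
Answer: -12800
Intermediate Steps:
-25*z(16) = -50*16**2 = -50*256 = -25*512 = -12800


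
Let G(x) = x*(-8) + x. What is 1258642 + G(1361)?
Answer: 1249115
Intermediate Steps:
G(x) = -7*x (G(x) = -8*x + x = -7*x)
1258642 + G(1361) = 1258642 - 7*1361 = 1258642 - 9527 = 1249115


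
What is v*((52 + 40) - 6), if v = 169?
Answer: 14534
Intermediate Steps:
v*((52 + 40) - 6) = 169*((52 + 40) - 6) = 169*(92 - 6) = 169*86 = 14534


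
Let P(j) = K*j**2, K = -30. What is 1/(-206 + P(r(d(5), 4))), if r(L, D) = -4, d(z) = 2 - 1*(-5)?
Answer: -1/686 ≈ -0.0014577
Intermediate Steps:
d(z) = 7 (d(z) = 2 + 5 = 7)
P(j) = -30*j**2
1/(-206 + P(r(d(5), 4))) = 1/(-206 - 30*(-4)**2) = 1/(-206 - 30*16) = 1/(-206 - 480) = 1/(-686) = -1/686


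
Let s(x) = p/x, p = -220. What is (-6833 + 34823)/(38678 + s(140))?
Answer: 13062/18049 ≈ 0.72370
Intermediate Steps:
s(x) = -220/x
(-6833 + 34823)/(38678 + s(140)) = (-6833 + 34823)/(38678 - 220/140) = 27990/(38678 - 220*1/140) = 27990/(38678 - 11/7) = 27990/(270735/7) = 27990*(7/270735) = 13062/18049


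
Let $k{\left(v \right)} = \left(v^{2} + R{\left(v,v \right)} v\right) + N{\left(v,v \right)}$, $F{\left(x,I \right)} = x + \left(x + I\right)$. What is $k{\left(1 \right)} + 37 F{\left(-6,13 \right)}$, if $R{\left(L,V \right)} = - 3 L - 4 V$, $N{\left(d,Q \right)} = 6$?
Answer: $37$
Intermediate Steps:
$F{\left(x,I \right)} = I + 2 x$ ($F{\left(x,I \right)} = x + \left(I + x\right) = I + 2 x$)
$R{\left(L,V \right)} = - 4 V - 3 L$
$k{\left(v \right)} = 6 - 6 v^{2}$ ($k{\left(v \right)} = \left(v^{2} + \left(- 4 v - 3 v\right) v\right) + 6 = \left(v^{2} + - 7 v v\right) + 6 = \left(v^{2} - 7 v^{2}\right) + 6 = - 6 v^{2} + 6 = 6 - 6 v^{2}$)
$k{\left(1 \right)} + 37 F{\left(-6,13 \right)} = \left(6 - 6 \cdot 1^{2}\right) + 37 \left(13 + 2 \left(-6\right)\right) = \left(6 - 6\right) + 37 \left(13 - 12\right) = \left(6 - 6\right) + 37 \cdot 1 = 0 + 37 = 37$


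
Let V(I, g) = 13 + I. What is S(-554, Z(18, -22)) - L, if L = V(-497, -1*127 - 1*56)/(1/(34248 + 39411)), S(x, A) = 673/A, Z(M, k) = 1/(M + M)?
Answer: 35675184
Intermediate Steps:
Z(M, k) = 1/(2*M)
L = -35650956 (L = (13 - 497)/(1/(34248 + 39411)) = -484/(1/73659) = -484/1/73659 = -484*73659 = -35650956)
S(-554, Z(18, -22)) - L = 673/(((½)/18)) - 1*(-35650956) = 673/(((½)*(1/18))) + 35650956 = 673/(1/36) + 35650956 = 673*36 + 35650956 = 24228 + 35650956 = 35675184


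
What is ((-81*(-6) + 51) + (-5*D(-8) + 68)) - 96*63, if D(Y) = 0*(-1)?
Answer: -5443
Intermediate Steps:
D(Y) = 0
((-81*(-6) + 51) + (-5*D(-8) + 68)) - 96*63 = ((-81*(-6) + 51) + (-5*0 + 68)) - 96*63 = ((486 + 51) + (0 + 68)) - 6048 = (537 + 68) - 6048 = 605 - 6048 = -5443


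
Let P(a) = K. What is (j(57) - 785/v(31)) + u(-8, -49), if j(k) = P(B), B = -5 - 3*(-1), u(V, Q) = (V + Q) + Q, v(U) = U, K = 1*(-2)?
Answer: -4133/31 ≈ -133.32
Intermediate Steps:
K = -2
u(V, Q) = V + 2*Q (u(V, Q) = (Q + V) + Q = V + 2*Q)
B = -2 (B = -5 - 1*(-3) = -5 + 3 = -2)
P(a) = -2
j(k) = -2
(j(57) - 785/v(31)) + u(-8, -49) = (-2 - 785/31) + (-8 + 2*(-49)) = (-2 - 785*1/31) + (-8 - 98) = (-2 - 785/31) - 106 = -847/31 - 106 = -4133/31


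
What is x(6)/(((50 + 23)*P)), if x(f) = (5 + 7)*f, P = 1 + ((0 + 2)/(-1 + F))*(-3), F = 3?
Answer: -36/73 ≈ -0.49315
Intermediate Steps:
P = -2 (P = 1 + ((0 + 2)/(-1 + 3))*(-3) = 1 + (2/2)*(-3) = 1 + (2*(1/2))*(-3) = 1 + 1*(-3) = 1 - 3 = -2)
x(f) = 12*f
x(6)/(((50 + 23)*P)) = (12*6)/(((50 + 23)*(-2))) = 72/((73*(-2))) = 72/(-146) = 72*(-1/146) = -36/73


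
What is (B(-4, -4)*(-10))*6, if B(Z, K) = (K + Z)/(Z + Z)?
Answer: -60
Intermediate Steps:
B(Z, K) = (K + Z)/(2*Z) (B(Z, K) = (K + Z)/((2*Z)) = (K + Z)*(1/(2*Z)) = (K + Z)/(2*Z))
(B(-4, -4)*(-10))*6 = (((½)*(-4 - 4)/(-4))*(-10))*6 = (((½)*(-¼)*(-8))*(-10))*6 = (1*(-10))*6 = -10*6 = -60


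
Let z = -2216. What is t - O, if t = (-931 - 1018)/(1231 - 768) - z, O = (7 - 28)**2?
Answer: 819876/463 ≈ 1770.8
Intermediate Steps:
O = 441 (O = (-21)**2 = 441)
t = 1024059/463 (t = (-931 - 1018)/(1231 - 768) - 1*(-2216) = -1949/463 + 2216 = 1024059/463 ≈ 2211.8)
t - O = 1024059/463 - 1*441 = 1024059/463 - 441 = 819876/463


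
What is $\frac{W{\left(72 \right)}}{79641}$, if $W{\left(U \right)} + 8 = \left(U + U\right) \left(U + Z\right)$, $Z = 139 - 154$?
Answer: $\frac{8200}{79641} \approx 0.10296$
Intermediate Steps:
$Z = -15$ ($Z = 139 - 154 = -15$)
$W{\left(U \right)} = -8 + 2 U \left(-15 + U\right)$ ($W{\left(U \right)} = -8 + \left(U + U\right) \left(U - 15\right) = -8 + 2 U \left(-15 + U\right)$)
$\frac{W{\left(72 \right)}}{79641} = \frac{-8 - 2160 + 2 \cdot 72^{2}}{79641} = \left(-8 - 2160 + 2 \cdot 5184\right) \frac{1}{79641} = \left(-8 - 2160 + 10368\right) \frac{1}{79641} = 8200 \cdot \frac{1}{79641} = \frac{8200}{79641}$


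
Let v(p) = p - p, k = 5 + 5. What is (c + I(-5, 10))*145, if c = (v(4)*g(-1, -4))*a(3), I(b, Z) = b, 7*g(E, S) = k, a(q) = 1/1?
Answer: -725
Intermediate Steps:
a(q) = 1 (a(q) = 1*1 = 1)
k = 10
g(E, S) = 10/7 (g(E, S) = (⅐)*10 = 10/7)
v(p) = 0
c = 0 (c = (0*(10/7))*1 = 0*1 = 0)
(c + I(-5, 10))*145 = (0 - 5)*145 = -5*145 = -725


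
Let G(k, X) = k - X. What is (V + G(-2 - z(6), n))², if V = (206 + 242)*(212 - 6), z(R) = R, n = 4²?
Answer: 8512645696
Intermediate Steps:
n = 16
V = 92288 (V = 448*206 = 92288)
(V + G(-2 - z(6), n))² = (92288 + ((-2 - 1*6) - 1*16))² = (92288 + ((-2 - 6) - 16))² = (92288 + (-8 - 16))² = (92288 - 24)² = 92264² = 8512645696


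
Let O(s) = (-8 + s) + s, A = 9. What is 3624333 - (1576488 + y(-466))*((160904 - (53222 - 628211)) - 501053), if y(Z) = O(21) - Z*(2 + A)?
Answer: -371430591987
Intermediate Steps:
O(s) = -8 + 2*s
y(Z) = 34 - 11*Z (y(Z) = (-8 + 2*21) - Z*(2 + 9) = (-8 + 42) - Z*11 = 34 - 11*Z)
3624333 - (1576488 + y(-466))*((160904 - (53222 - 628211)) - 501053) = 3624333 - (1576488 + (34 - 11*(-466)))*((160904 - (53222 - 628211)) - 501053) = 3624333 - (1576488 + (34 + 5126))*((160904 - 1*(-574989)) - 501053) = 3624333 - (1576488 + 5160)*((160904 + 574989) - 501053) = 3624333 - 1581648*(735893 - 501053) = 3624333 - 1581648*234840 = 3624333 - 1*371434216320 = 3624333 - 371434216320 = -371430591987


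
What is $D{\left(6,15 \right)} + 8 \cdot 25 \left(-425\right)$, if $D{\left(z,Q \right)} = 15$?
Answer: $-84985$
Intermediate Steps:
$D{\left(6,15 \right)} + 8 \cdot 25 \left(-425\right) = 15 + 8 \cdot 25 \left(-425\right) = 15 + 200 \left(-425\right) = 15 - 85000 = -84985$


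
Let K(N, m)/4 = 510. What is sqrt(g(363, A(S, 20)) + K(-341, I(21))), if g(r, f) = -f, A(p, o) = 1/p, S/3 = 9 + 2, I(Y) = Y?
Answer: sqrt(2221527)/33 ≈ 45.166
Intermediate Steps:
S = 33 (S = 3*(9 + 2) = 3*11 = 33)
K(N, m) = 2040 (K(N, m) = 4*510 = 2040)
sqrt(g(363, A(S, 20)) + K(-341, I(21))) = sqrt(-1/33 + 2040) = sqrt(67319/33) = sqrt(2221527)/33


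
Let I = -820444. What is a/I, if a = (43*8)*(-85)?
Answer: 7310/205111 ≈ 0.035639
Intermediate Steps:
a = -29240 (a = 344*(-85) = -29240)
a/I = -29240/(-820444) = -29240*(-1/820444) = 7310/205111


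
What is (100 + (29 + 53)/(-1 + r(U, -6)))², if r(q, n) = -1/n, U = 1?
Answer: 64/25 ≈ 2.5600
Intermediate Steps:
(100 + (29 + 53)/(-1 + r(U, -6)))² = (100 + (29 + 53)/(-1 - 1/(-6)))² = (100 + 82/(-1 - 1*(-⅙)))² = (100 + 82/(-1 + ⅙))² = (100 + 82/(-⅚))² = (100 + 82*(-6/5))² = (100 - 492/5)² = (8/5)² = 64/25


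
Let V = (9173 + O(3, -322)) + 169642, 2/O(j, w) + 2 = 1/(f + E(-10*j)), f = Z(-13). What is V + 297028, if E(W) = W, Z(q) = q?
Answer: 41398255/87 ≈ 4.7584e+5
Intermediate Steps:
f = -13
O(j, w) = 2/(-2 + 1/(-13 - 10*j))
V = 15556819/87 (V = (9173 + 2*(13 + 10*3)/(-27 - 20*3)) + 169642 = (9173 + 2*(13 + 30)/(-27 - 60)) + 169642 = (9173 + 2*43/(-87)) + 169642 = (9173 + 2*(-1/87)*43) + 169642 = (9173 - 86/87) + 169642 = 797965/87 + 169642 = 15556819/87 ≈ 1.7881e+5)
V + 297028 = 15556819/87 + 297028 = 41398255/87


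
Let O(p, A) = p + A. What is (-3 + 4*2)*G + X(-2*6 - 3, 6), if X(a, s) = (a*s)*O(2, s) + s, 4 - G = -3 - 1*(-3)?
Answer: -694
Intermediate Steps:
O(p, A) = A + p
G = 4 (G = 4 - (-3 - 1*(-3)) = 4 - (-3 + 3) = 4 - 1*0 = 4 + 0 = 4)
X(a, s) = s + a*s*(2 + s) (X(a, s) = (a*s)*(s + 2) + s = (a*s)*(2 + s) + s = a*s*(2 + s) + s = s + a*s*(2 + s))
(-3 + 4*2)*G + X(-2*6 - 3, 6) = (-3 + 4*2)*4 + 6*(1 + (-2*6 - 3)*(2 + 6)) = (-3 + 8)*4 + 6*(1 + (-12 - 3)*8) = 5*4 + 6*(1 - 15*8) = 20 + 6*(1 - 120) = 20 + 6*(-119) = 20 - 714 = -694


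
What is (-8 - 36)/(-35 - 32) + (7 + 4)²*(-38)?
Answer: -308022/67 ≈ -4597.3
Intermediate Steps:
(-8 - 36)/(-35 - 32) + (7 + 4)²*(-38) = -44/(-67) + 11²*(-38) = -44*(-1/67) + 121*(-38) = 44/67 - 4598 = -308022/67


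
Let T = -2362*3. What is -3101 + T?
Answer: -10187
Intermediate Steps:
T = -7086
-3101 + T = -3101 - 7086 = -10187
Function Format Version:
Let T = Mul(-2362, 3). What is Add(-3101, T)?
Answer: -10187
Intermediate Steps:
T = -7086
Add(-3101, T) = Add(-3101, -7086) = -10187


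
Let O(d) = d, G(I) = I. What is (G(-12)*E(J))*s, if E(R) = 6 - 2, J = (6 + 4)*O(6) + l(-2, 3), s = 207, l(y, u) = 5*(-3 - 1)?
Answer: -9936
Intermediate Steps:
l(y, u) = -20 (l(y, u) = 5*(-4) = -20)
J = 40 (J = (6 + 4)*6 - 20 = 10*6 - 20 = 60 - 20 = 40)
E(R) = 4
(G(-12)*E(J))*s = -12*4*207 = -48*207 = -9936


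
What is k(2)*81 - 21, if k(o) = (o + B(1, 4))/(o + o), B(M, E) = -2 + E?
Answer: 60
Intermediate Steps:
k(o) = (2 + o)/(2*o) (k(o) = (o + (-2 + 4))/(o + o) = (o + 2)/((2*o)) = (2 + o)*(1/(2*o)) = (2 + o)/(2*o))
k(2)*81 - 21 = ((½)*(2 + 2)/2)*81 - 21 = ((½)*(½)*4)*81 - 21 = 1*81 - 21 = 81 - 21 = 60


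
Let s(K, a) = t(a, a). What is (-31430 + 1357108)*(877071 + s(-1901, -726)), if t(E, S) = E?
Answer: 1161751286910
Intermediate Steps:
s(K, a) = a
(-31430 + 1357108)*(877071 + s(-1901, -726)) = (-31430 + 1357108)*(877071 - 726) = 1325678*876345 = 1161751286910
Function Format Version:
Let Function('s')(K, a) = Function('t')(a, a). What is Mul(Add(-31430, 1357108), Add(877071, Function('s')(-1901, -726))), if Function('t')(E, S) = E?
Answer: 1161751286910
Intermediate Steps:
Function('s')(K, a) = a
Mul(Add(-31430, 1357108), Add(877071, Function('s')(-1901, -726))) = Mul(Add(-31430, 1357108), Add(877071, -726)) = Mul(1325678, 876345) = 1161751286910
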